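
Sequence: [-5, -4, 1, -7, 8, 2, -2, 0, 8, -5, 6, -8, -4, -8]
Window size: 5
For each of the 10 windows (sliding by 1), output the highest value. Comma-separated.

8, 8, 8, 8, 8, 8, 8, 8, 8, 6

(-5, -4, 1, -7, 8) → max 8
(-4, 1, -7, 8, 2) → max 8
(1, -7, 8, 2, -2) → max 8
(-7, 8, 2, -2, 0) → max 8
(8, 2, -2, 0, 8) → max 8
(2, -2, 0, 8, -5) → max 8
(-2, 0, 8, -5, 6) → max 8
(0, 8, -5, 6, -8) → max 8
(8, -5, 6, -8, -4) → max 8
(-5, 6, -8, -4, -8) → max 6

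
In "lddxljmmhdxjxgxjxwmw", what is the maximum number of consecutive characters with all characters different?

add l: [l] len 1
add d: [l, d] len 2
add d (repeat d, move left end past it): [d] len 1
add x: [d, x] len 2
add l: [d, x, l] len 3
add j: [d, x, l, j] len 4
add m: [d, x, l, j, m] len 5
add m (repeat m, move left end past it): [m] len 1
add h: [m, h] len 2
add d: [m, h, d] len 3
add x: [m, h, d, x] len 4
add j: [m, h, d, x, j] len 5
add x (repeat x, move left end past it): [j, x] len 2
add g: [j, x, g] len 3
add x (repeat x, move left end past it): [g, x] len 2
add j: [g, x, j] len 3
add x (repeat x, move left end past it): [j, x] len 2
add w: [j, x, w] len 3
add m: [j, x, w, m] len 4
add w (repeat w, move left end past it): [m, w] len 2
Longest all-distinct length: 5.

5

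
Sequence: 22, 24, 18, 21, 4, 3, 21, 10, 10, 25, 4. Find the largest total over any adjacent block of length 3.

[22, 24, 18] → sum 64
[24, 18, 21] → sum 63
[18, 21, 4] → sum 43
[21, 4, 3] → sum 28
[4, 3, 21] → sum 28
[3, 21, 10] → sum 34
[21, 10, 10] → sum 41
[10, 10, 25] → sum 45
[10, 25, 4] → sum 39
Largest of these is 64.

64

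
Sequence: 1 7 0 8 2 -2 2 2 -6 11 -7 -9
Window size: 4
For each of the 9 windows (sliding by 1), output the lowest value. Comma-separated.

0, 0, -2, -2, -2, -6, -6, -7, -9

Sliding a size-4 window across the 12 values:
1 7 0 8 → min 0
7 0 8 2 → min 0
0 8 2 -2 → min -2
8 2 -2 2 → min -2
2 -2 2 2 → min -2
-2 2 2 -6 → min -6
2 2 -6 11 → min -6
2 -6 11 -7 → min -7
-6 11 -7 -9 → min -9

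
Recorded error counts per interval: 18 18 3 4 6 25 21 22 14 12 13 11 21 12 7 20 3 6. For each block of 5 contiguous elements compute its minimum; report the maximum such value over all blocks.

[18, 18, 3, 4, 6] → min 3
[18, 3, 4, 6, 25] → min 3
[3, 4, 6, 25, 21] → min 3
[4, 6, 25, 21, 22] → min 4
[6, 25, 21, 22, 14] → min 6
[25, 21, 22, 14, 12] → min 12
[21, 22, 14, 12, 13] → min 12
[22, 14, 12, 13, 11] → min 11
[14, 12, 13, 11, 21] → min 11
[12, 13, 11, 21, 12] → min 11
[13, 11, 21, 12, 7] → min 7
[11, 21, 12, 7, 20] → min 7
[21, 12, 7, 20, 3] → min 3
[12, 7, 20, 3, 6] → min 3
Maximum of these is 12.

12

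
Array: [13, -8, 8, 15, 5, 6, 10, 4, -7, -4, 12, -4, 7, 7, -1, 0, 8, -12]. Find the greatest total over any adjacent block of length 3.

Window sums for each of the 16 positions:
[13, -8, 8] → sum 13
[-8, 8, 15] → sum 15
[8, 15, 5] → sum 28
[15, 5, 6] → sum 26
[5, 6, 10] → sum 21
[6, 10, 4] → sum 20
[10, 4, -7] → sum 7
[4, -7, -4] → sum -7
[-7, -4, 12] → sum 1
[-4, 12, -4] → sum 4
[12, -4, 7] → sum 15
[-4, 7, 7] → sum 10
[7, 7, -1] → sum 13
[7, -1, 0] → sum 6
[-1, 0, 8] → sum 7
[0, 8, -12] → sum -4
Greatest of these is 28.

28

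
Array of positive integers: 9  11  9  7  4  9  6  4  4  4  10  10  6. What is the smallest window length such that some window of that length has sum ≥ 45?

6

add 9: running sum 9 < 45
add 11: running sum 20 < 45
add 9: running sum 29 < 45
add 7: running sum 36 < 45
add 4: running sum 40 < 45
end 5: [9, 11, 9, 7, 4, 9] sum 49, len 6
end 6: [11, 9, 7, 4, 9, 6] sum 46, len 6
end 7: [11, 9, 7, 4, 9, 6, 4] sum 50, len 7
end 8: [11, 9, 7, 4, 9, 6, 4, 4] sum 54, len 8
end 9: [9, 7, 4, 9, 6, 4, 4, 4] sum 47, len 8
end 10: [7, 4, 9, 6, 4, 4, 4, 10] sum 48, len 8
end 11: [9, 6, 4, 4, 4, 10, 10] sum 47, len 7
end 12: [9, 6, 4, 4, 4, 10, 10, 6] sum 53, len 8
Shortest qualifying length: 6.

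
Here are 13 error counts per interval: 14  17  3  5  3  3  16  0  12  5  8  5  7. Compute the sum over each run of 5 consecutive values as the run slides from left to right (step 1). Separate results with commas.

42, 31, 30, 27, 34, 36, 41, 30, 37

14 17 3 5 3 → sum 42
17 3 5 3 3 → sum 31
3 5 3 3 16 → sum 30
5 3 3 16 0 → sum 27
3 3 16 0 12 → sum 34
3 16 0 12 5 → sum 36
16 0 12 5 8 → sum 41
0 12 5 8 5 → sum 30
12 5 8 5 7 → sum 37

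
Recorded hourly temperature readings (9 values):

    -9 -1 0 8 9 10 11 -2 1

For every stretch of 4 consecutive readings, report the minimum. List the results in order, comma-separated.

-9, -1, 0, 8, -2, -2

-9 -1 0 8 → min -9
-1 0 8 9 → min -1
0 8 9 10 → min 0
8 9 10 11 → min 8
9 10 11 -2 → min -2
10 11 -2 1 → min -2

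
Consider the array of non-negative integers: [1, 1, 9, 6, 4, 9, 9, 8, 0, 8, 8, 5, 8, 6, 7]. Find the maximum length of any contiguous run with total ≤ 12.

3

[1] sum 1 len 1
[1, 1] sum 2 len 2
[1, 1, 9] sum 11 len 3
[6] sum 6 len 1
[6, 4] sum 10 len 2
[9] sum 9 len 1
[9] sum 9 len 1
[8] sum 8 len 1
[8, 0] sum 8 len 2
[0, 8] sum 8 len 2
[8] sum 8 len 1
[5] sum 5 len 1
[8] sum 8 len 1
[6] sum 6 len 1
[7] sum 7 len 1
Longest length seen: 3.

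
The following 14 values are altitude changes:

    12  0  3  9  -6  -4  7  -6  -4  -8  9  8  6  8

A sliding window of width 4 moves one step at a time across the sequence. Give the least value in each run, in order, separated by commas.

[12, 0, 3, 9] → min 0
[0, 3, 9, -6] → min -6
[3, 9, -6, -4] → min -6
[9, -6, -4, 7] → min -6
[-6, -4, 7, -6] → min -6
[-4, 7, -6, -4] → min -6
[7, -6, -4, -8] → min -8
[-6, -4, -8, 9] → min -8
[-4, -8, 9, 8] → min -8
[-8, 9, 8, 6] → min -8
[9, 8, 6, 8] → min 6

0, -6, -6, -6, -6, -6, -8, -8, -8, -8, 6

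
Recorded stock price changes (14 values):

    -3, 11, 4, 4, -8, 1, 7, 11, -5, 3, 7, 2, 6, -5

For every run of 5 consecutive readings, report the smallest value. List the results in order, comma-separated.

-8, -8, -8, -8, -8, -5, -5, -5, -5, -5

[-3, 11, 4, 4, -8] → min -8
[11, 4, 4, -8, 1] → min -8
[4, 4, -8, 1, 7] → min -8
[4, -8, 1, 7, 11] → min -8
[-8, 1, 7, 11, -5] → min -8
[1, 7, 11, -5, 3] → min -5
[7, 11, -5, 3, 7] → min -5
[11, -5, 3, 7, 2] → min -5
[-5, 3, 7, 2, 6] → min -5
[3, 7, 2, 6, -5] → min -5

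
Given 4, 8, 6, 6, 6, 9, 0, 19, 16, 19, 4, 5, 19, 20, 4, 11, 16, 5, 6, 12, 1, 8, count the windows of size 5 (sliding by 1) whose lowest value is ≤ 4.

16

(4, 8, 6, 6, 6) → min 4  ≤ 4 ✓
(8, 6, 6, 6, 9) → min 6
(6, 6, 6, 9, 0) → min 0  ≤ 4 ✓
(6, 6, 9, 0, 19) → min 0  ≤ 4 ✓
(6, 9, 0, 19, 16) → min 0  ≤ 4 ✓
(9, 0, 19, 16, 19) → min 0  ≤ 4 ✓
(0, 19, 16, 19, 4) → min 0  ≤ 4 ✓
(19, 16, 19, 4, 5) → min 4  ≤ 4 ✓
(16, 19, 4, 5, 19) → min 4  ≤ 4 ✓
(19, 4, 5, 19, 20) → min 4  ≤ 4 ✓
(4, 5, 19, 20, 4) → min 4  ≤ 4 ✓
(5, 19, 20, 4, 11) → min 4  ≤ 4 ✓
(19, 20, 4, 11, 16) → min 4  ≤ 4 ✓
(20, 4, 11, 16, 5) → min 4  ≤ 4 ✓
(4, 11, 16, 5, 6) → min 4  ≤ 4 ✓
(11, 16, 5, 6, 12) → min 5
(16, 5, 6, 12, 1) → min 1  ≤ 4 ✓
(5, 6, 12, 1, 8) → min 1  ≤ 4 ✓
16 windows satisfy the condition.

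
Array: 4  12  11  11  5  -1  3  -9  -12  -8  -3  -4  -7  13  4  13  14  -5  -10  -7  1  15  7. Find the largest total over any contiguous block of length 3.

34

4 12 11 → sum 27
12 11 11 → sum 34
11 11 5 → sum 27
11 5 -1 → sum 15
5 -1 3 → sum 7
-1 3 -9 → sum -7
3 -9 -12 → sum -18
-9 -12 -8 → sum -29
-12 -8 -3 → sum -23
-8 -3 -4 → sum -15
-3 -4 -7 → sum -14
-4 -7 13 → sum 2
-7 13 4 → sum 10
13 4 13 → sum 30
4 13 14 → sum 31
13 14 -5 → sum 22
14 -5 -10 → sum -1
-5 -10 -7 → sum -22
-10 -7 1 → sum -16
-7 1 15 → sum 9
1 15 7 → sum 23
Largest of these is 34.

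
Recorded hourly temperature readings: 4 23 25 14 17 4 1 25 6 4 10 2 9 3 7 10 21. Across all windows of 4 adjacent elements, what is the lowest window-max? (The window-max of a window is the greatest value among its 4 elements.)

4 23 25 14 → max 25
23 25 14 17 → max 25
25 14 17 4 → max 25
14 17 4 1 → max 17
17 4 1 25 → max 25
4 1 25 6 → max 25
1 25 6 4 → max 25
25 6 4 10 → max 25
6 4 10 2 → max 10
4 10 2 9 → max 10
10 2 9 3 → max 10
2 9 3 7 → max 9
9 3 7 10 → max 10
3 7 10 21 → max 21
Lowest of these is 9.

9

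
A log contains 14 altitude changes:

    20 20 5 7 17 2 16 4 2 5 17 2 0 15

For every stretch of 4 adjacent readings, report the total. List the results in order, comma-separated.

52, 49, 31, 42, 39, 24, 27, 28, 26, 24, 34

20 20 5 7 → sum 52
20 5 7 17 → sum 49
5 7 17 2 → sum 31
7 17 2 16 → sum 42
17 2 16 4 → sum 39
2 16 4 2 → sum 24
16 4 2 5 → sum 27
4 2 5 17 → sum 28
2 5 17 2 → sum 26
5 17 2 0 → sum 24
17 2 0 15 → sum 34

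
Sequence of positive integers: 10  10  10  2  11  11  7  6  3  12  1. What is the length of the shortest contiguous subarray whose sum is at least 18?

add 10: running sum 10 < 18
add 10: shortest ending here [10, 10] sum 20, len 2
add 10: shortest ending here [10, 10] sum 20, len 2
add 2: shortest ending here [10, 10, 2] sum 22, len 3
add 11: shortest ending here [10, 2, 11] sum 23, len 3
add 11: shortest ending here [11, 11] sum 22, len 2
add 7: shortest ending here [11, 7] sum 18, len 2
add 6: shortest ending here [11, 7, 6] sum 24, len 3
add 3: shortest ending here [11, 7, 6, 3] sum 27, len 4
add 12: shortest ending here [6, 3, 12] sum 21, len 3
add 1: shortest ending here [6, 3, 12, 1] sum 22, len 4
Shortest qualifying length: 2.

2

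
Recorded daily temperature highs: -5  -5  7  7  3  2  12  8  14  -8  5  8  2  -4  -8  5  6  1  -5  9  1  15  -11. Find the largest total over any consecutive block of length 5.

[-5, -5, 7, 7, 3] → sum 7
[-5, 7, 7, 3, 2] → sum 14
[7, 7, 3, 2, 12] → sum 31
[7, 3, 2, 12, 8] → sum 32
[3, 2, 12, 8, 14] → sum 39
[2, 12, 8, 14, -8] → sum 28
[12, 8, 14, -8, 5] → sum 31
[8, 14, -8, 5, 8] → sum 27
[14, -8, 5, 8, 2] → sum 21
[-8, 5, 8, 2, -4] → sum 3
[5, 8, 2, -4, -8] → sum 3
[8, 2, -4, -8, 5] → sum 3
[2, -4, -8, 5, 6] → sum 1
[-4, -8, 5, 6, 1] → sum 0
[-8, 5, 6, 1, -5] → sum -1
[5, 6, 1, -5, 9] → sum 16
[6, 1, -5, 9, 1] → sum 12
[1, -5, 9, 1, 15] → sum 21
[-5, 9, 1, 15, -11] → sum 9
Largest of these is 39.

39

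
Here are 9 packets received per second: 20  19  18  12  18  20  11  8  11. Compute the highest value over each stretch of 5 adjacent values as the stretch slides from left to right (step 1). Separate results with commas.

20 19 18 12 18 → max 20
19 18 12 18 20 → max 20
18 12 18 20 11 → max 20
12 18 20 11 8 → max 20
18 20 11 8 11 → max 20

20, 20, 20, 20, 20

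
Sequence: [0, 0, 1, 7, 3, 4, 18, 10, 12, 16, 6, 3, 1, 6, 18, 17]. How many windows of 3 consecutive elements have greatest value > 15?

8

(0, 0, 1) → max 1
(0, 1, 7) → max 7
(1, 7, 3) → max 7
(7, 3, 4) → max 7
(3, 4, 18) → max 18  > 15 ✓
(4, 18, 10) → max 18  > 15 ✓
(18, 10, 12) → max 18  > 15 ✓
(10, 12, 16) → max 16  > 15 ✓
(12, 16, 6) → max 16  > 15 ✓
(16, 6, 3) → max 16  > 15 ✓
(6, 3, 1) → max 6
(3, 1, 6) → max 6
(1, 6, 18) → max 18  > 15 ✓
(6, 18, 17) → max 18  > 15 ✓
8 windows satisfy the condition.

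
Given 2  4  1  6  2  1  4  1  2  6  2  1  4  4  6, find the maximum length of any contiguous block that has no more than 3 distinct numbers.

5

add 2: window [2] (1 distinct), len 1
add 4: window [2, 4] (2 distinct), len 2
add 1: window [2, 4, 1] (3 distinct), len 3
add 6: window [4, 1, 6] (3 distinct), len 3
add 2: window [1, 6, 2] (3 distinct), len 3
add 1: window [1, 6, 2, 1] (3 distinct), len 4
add 4: window [2, 1, 4] (3 distinct), len 3
add 1: window [2, 1, 4, 1] (3 distinct), len 4
add 2: window [2, 1, 4, 1, 2] (3 distinct), len 5
add 6: window [1, 2, 6] (3 distinct), len 3
add 2: window [1, 2, 6, 2] (3 distinct), len 4
add 1: window [1, 2, 6, 2, 1] (3 distinct), len 5
add 4: window [2, 1, 4] (3 distinct), len 3
add 4: window [2, 1, 4, 4] (3 distinct), len 4
add 6: window [1, 4, 4, 6] (3 distinct), len 4
Longest length with ≤3 distinct: 5.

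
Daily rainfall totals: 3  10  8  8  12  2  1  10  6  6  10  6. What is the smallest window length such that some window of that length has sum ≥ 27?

Extend right; whenever the sum reaches 27, record the length and shrink from the left:
add 3: running sum 3 < 27
add 10: running sum 13 < 27
add 8: running sum 21 < 27
end 3: [3, 10, 8, 8] sum 29, len 4
end 4: [8, 8, 12] sum 28, len 3
end 5: [8, 8, 12, 2] sum 30, len 4
end 6: [8, 8, 12, 2, 1] sum 31, len 5
end 7: [8, 12, 2, 1, 10] sum 33, len 5
end 8: [12, 2, 1, 10, 6] sum 31, len 5
end 9: [12, 2, 1, 10, 6, 6] sum 37, len 6
end 10: [10, 6, 6, 10] sum 32, len 4
end 11: [6, 6, 10, 6] sum 28, len 4
Shortest qualifying length: 3.

3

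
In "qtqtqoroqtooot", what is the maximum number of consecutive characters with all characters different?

4

[q] len 1
[q, t] len 2
[t, q] len 2
[q, t] len 2
[t, q] len 2
[t, q, o] len 3
[t, q, o, r] len 4
[r, o] len 2
[r, o, q] len 3
[r, o, q, t] len 4
[q, t, o] len 3
[o] len 1
[o] len 1
[o, t] len 2
Longest all-distinct length: 4.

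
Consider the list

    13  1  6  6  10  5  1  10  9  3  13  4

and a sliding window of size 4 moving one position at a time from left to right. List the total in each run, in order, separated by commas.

Sliding a size-4 window across the 12 values:
[13, 1, 6, 6] → sum 26
[1, 6, 6, 10] → sum 23
[6, 6, 10, 5] → sum 27
[6, 10, 5, 1] → sum 22
[10, 5, 1, 10] → sum 26
[5, 1, 10, 9] → sum 25
[1, 10, 9, 3] → sum 23
[10, 9, 3, 13] → sum 35
[9, 3, 13, 4] → sum 29

26, 23, 27, 22, 26, 25, 23, 35, 29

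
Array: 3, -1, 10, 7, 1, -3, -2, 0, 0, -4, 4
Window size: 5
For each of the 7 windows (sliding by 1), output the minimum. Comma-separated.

-1, -3, -3, -3, -3, -4, -4

Sliding a size-5 window across the 11 values:
(3, -1, 10, 7, 1) → min -1
(-1, 10, 7, 1, -3) → min -3
(10, 7, 1, -3, -2) → min -3
(7, 1, -3, -2, 0) → min -3
(1, -3, -2, 0, 0) → min -3
(-3, -2, 0, 0, -4) → min -4
(-2, 0, 0, -4, 4) → min -4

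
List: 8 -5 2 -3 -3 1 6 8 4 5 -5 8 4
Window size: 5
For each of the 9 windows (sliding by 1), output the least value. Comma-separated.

-5, -5, -3, -3, -3, 1, -5, -5, -5

[8, -5, 2, -3, -3] → min -5
[-5, 2, -3, -3, 1] → min -5
[2, -3, -3, 1, 6] → min -3
[-3, -3, 1, 6, 8] → min -3
[-3, 1, 6, 8, 4] → min -3
[1, 6, 8, 4, 5] → min 1
[6, 8, 4, 5, -5] → min -5
[8, 4, 5, -5, 8] → min -5
[4, 5, -5, 8, 4] → min -5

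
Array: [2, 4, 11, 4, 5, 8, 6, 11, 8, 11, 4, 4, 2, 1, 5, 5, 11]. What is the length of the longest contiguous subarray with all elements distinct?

5

[2] len 1
[2, 4] len 2
[2, 4, 11] len 3
[11, 4] len 2
[11, 4, 5] len 3
[11, 4, 5, 8] len 4
[11, 4, 5, 8, 6] len 5
[4, 5, 8, 6, 11] len 5
[6, 11, 8] len 3
[8, 11] len 2
[8, 11, 4] len 3
[4] len 1
[4, 2] len 2
[4, 2, 1] len 3
[4, 2, 1, 5] len 4
[5] len 1
[5, 11] len 2
Longest all-distinct length: 5.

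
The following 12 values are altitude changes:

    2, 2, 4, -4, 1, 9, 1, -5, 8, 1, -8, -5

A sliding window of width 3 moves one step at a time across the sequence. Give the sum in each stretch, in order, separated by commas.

2 2 4 → sum 8
2 4 -4 → sum 2
4 -4 1 → sum 1
-4 1 9 → sum 6
1 9 1 → sum 11
9 1 -5 → sum 5
1 -5 8 → sum 4
-5 8 1 → sum 4
8 1 -8 → sum 1
1 -8 -5 → sum -12

8, 2, 1, 6, 11, 5, 4, 4, 1, -12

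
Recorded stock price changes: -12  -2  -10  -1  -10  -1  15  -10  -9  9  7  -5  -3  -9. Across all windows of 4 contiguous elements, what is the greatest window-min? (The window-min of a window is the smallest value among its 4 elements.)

-5

-12 -2 -10 -1 → min -12
-2 -10 -1 -10 → min -10
-10 -1 -10 -1 → min -10
-1 -10 -1 15 → min -10
-10 -1 15 -10 → min -10
-1 15 -10 -9 → min -10
15 -10 -9 9 → min -10
-10 -9 9 7 → min -10
-9 9 7 -5 → min -9
9 7 -5 -3 → min -5
7 -5 -3 -9 → min -9
Greatest of these is -5.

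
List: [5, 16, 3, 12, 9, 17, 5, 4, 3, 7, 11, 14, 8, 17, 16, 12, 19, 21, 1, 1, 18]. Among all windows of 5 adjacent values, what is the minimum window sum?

[5, 16, 3, 12, 9] → sum 45
[16, 3, 12, 9, 17] → sum 57
[3, 12, 9, 17, 5] → sum 46
[12, 9, 17, 5, 4] → sum 47
[9, 17, 5, 4, 3] → sum 38
[17, 5, 4, 3, 7] → sum 36
[5, 4, 3, 7, 11] → sum 30
[4, 3, 7, 11, 14] → sum 39
[3, 7, 11, 14, 8] → sum 43
[7, 11, 14, 8, 17] → sum 57
[11, 14, 8, 17, 16] → sum 66
[14, 8, 17, 16, 12] → sum 67
[8, 17, 16, 12, 19] → sum 72
[17, 16, 12, 19, 21] → sum 85
[16, 12, 19, 21, 1] → sum 69
[12, 19, 21, 1, 1] → sum 54
[19, 21, 1, 1, 18] → sum 60
Minimum of these is 30.

30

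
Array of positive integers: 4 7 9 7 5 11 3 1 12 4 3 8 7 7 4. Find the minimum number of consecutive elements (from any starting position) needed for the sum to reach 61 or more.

10

Extend right; whenever the sum reaches 61, record the length and shrink from the left:
add 4: running sum 4 < 61
add 7: running sum 11 < 61
add 9: running sum 20 < 61
add 7: running sum 27 < 61
add 5: running sum 32 < 61
add 11: running sum 43 < 61
add 3: running sum 46 < 61
add 1: running sum 47 < 61
add 12: running sum 59 < 61
end 9: [4, 7, 9, 7, 5, 11, 3, 1, 12, 4] sum 63, len 10
end 10: [7, 9, 7, 5, 11, 3, 1, 12, 4, 3] sum 62, len 10
end 11: [9, 7, 5, 11, 3, 1, 12, 4, 3, 8] sum 63, len 10
end 12: [7, 5, 11, 3, 1, 12, 4, 3, 8, 7] sum 61, len 10
end 13: [5, 11, 3, 1, 12, 4, 3, 8, 7, 7] sum 61, len 10
end 14: [5, 11, 3, 1, 12, 4, 3, 8, 7, 7, 4] sum 65, len 11
Shortest qualifying length: 10.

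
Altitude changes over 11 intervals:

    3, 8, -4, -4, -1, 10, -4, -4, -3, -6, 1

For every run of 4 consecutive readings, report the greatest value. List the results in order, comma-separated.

Sliding a size-4 window across the 11 values:
[3, 8, -4, -4] → max 8
[8, -4, -4, -1] → max 8
[-4, -4, -1, 10] → max 10
[-4, -1, 10, -4] → max 10
[-1, 10, -4, -4] → max 10
[10, -4, -4, -3] → max 10
[-4, -4, -3, -6] → max -3
[-4, -3, -6, 1] → max 1

8, 8, 10, 10, 10, 10, -3, 1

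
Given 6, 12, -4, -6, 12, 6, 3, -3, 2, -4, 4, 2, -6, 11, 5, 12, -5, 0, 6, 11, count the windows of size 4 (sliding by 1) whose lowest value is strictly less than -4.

12

(6, 12, -4, -6) → min -6  < -4 ✓
(12, -4, -6, 12) → min -6  < -4 ✓
(-4, -6, 12, 6) → min -6  < -4 ✓
(-6, 12, 6, 3) → min -6  < -4 ✓
(12, 6, 3, -3) → min -3
(6, 3, -3, 2) → min -3
(3, -3, 2, -4) → min -4
(-3, 2, -4, 4) → min -4
(2, -4, 4, 2) → min -4
(-4, 4, 2, -6) → min -6  < -4 ✓
(4, 2, -6, 11) → min -6  < -4 ✓
(2, -6, 11, 5) → min -6  < -4 ✓
(-6, 11, 5, 12) → min -6  < -4 ✓
(11, 5, 12, -5) → min -5  < -4 ✓
(5, 12, -5, 0) → min -5  < -4 ✓
(12, -5, 0, 6) → min -5  < -4 ✓
(-5, 0, 6, 11) → min -5  < -4 ✓
12 windows satisfy the condition.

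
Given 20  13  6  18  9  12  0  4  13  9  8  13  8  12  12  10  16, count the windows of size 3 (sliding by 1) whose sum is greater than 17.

13

[20, 13, 6] → sum 39  > 17 ✓
[13, 6, 18] → sum 37  > 17 ✓
[6, 18, 9] → sum 33  > 17 ✓
[18, 9, 12] → sum 39  > 17 ✓
[9, 12, 0] → sum 21  > 17 ✓
[12, 0, 4] → sum 16
[0, 4, 13] → sum 17
[4, 13, 9] → sum 26  > 17 ✓
[13, 9, 8] → sum 30  > 17 ✓
[9, 8, 13] → sum 30  > 17 ✓
[8, 13, 8] → sum 29  > 17 ✓
[13, 8, 12] → sum 33  > 17 ✓
[8, 12, 12] → sum 32  > 17 ✓
[12, 12, 10] → sum 34  > 17 ✓
[12, 10, 16] → sum 38  > 17 ✓
13 windows satisfy the condition.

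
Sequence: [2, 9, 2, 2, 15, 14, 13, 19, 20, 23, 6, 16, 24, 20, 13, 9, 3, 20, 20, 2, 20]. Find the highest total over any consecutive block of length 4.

75

2 9 2 2 → sum 15
9 2 2 15 → sum 28
2 2 15 14 → sum 33
2 15 14 13 → sum 44
15 14 13 19 → sum 61
14 13 19 20 → sum 66
13 19 20 23 → sum 75
19 20 23 6 → sum 68
20 23 6 16 → sum 65
23 6 16 24 → sum 69
6 16 24 20 → sum 66
16 24 20 13 → sum 73
24 20 13 9 → sum 66
20 13 9 3 → sum 45
13 9 3 20 → sum 45
9 3 20 20 → sum 52
3 20 20 2 → sum 45
20 20 2 20 → sum 62
Highest of these is 75.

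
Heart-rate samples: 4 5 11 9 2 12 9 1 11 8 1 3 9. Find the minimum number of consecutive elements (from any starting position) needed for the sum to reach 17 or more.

add 4: running sum 4 < 17
add 5: running sum 9 < 17
end 2: [4, 5, 11] sum 20, len 3
end 3: [11, 9] sum 20, len 2
end 4: [11, 9, 2] sum 22, len 3
end 5: [9, 2, 12] sum 23, len 3
end 6: [12, 9] sum 21, len 2
end 7: [12, 9, 1] sum 22, len 3
end 8: [9, 1, 11] sum 21, len 3
end 9: [11, 8] sum 19, len 2
end 10: [11, 8, 1] sum 20, len 3
end 11: [11, 8, 1, 3] sum 23, len 4
end 12: [8, 1, 3, 9] sum 21, len 4
Shortest qualifying length: 2.

2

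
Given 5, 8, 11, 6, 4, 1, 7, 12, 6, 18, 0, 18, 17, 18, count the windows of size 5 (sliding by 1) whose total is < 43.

[5, 8, 11, 6, 4] → sum 34  < 43 ✓
[8, 11, 6, 4, 1] → sum 30  < 43 ✓
[11, 6, 4, 1, 7] → sum 29  < 43 ✓
[6, 4, 1, 7, 12] → sum 30  < 43 ✓
[4, 1, 7, 12, 6] → sum 30  < 43 ✓
[1, 7, 12, 6, 18] → sum 44
[7, 12, 6, 18, 0] → sum 43
[12, 6, 18, 0, 18] → sum 54
[6, 18, 0, 18, 17] → sum 59
[18, 0, 18, 17, 18] → sum 71
5 windows satisfy the condition.

5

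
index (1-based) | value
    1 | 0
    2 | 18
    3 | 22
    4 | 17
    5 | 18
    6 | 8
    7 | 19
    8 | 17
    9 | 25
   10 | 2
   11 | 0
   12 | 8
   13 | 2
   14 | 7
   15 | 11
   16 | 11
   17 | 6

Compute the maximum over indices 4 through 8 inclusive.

19

Elements at indices 4..8: 17, 18, 8, 19, 17
max(17, 18, 8, 19, 17) = 19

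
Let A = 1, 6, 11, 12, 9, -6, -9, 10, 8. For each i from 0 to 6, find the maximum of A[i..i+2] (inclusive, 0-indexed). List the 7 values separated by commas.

(1, 6, 11) → max 11
(6, 11, 12) → max 12
(11, 12, 9) → max 12
(12, 9, -6) → max 12
(9, -6, -9) → max 9
(-6, -9, 10) → max 10
(-9, 10, 8) → max 10

11, 12, 12, 12, 9, 10, 10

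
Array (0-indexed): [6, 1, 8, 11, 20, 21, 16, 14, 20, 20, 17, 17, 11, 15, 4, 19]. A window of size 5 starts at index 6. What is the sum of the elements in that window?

87

Elements at indices 6..10: 16, 14, 20, 20, 17
sum(16, 14, 20, 20, 17) = 87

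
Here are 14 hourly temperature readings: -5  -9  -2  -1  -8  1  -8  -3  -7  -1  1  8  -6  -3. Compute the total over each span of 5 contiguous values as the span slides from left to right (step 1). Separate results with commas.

Sliding a size-5 window across the 14 values:
-5 -9 -2 -1 -8 → sum -25
-9 -2 -1 -8 1 → sum -19
-2 -1 -8 1 -8 → sum -18
-1 -8 1 -8 -3 → sum -19
-8 1 -8 -3 -7 → sum -25
1 -8 -3 -7 -1 → sum -18
-8 -3 -7 -1 1 → sum -18
-3 -7 -1 1 8 → sum -2
-7 -1 1 8 -6 → sum -5
-1 1 8 -6 -3 → sum -1

-25, -19, -18, -19, -25, -18, -18, -2, -5, -1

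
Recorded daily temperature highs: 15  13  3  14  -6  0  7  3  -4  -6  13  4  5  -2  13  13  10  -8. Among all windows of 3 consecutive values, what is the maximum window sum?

15 13 3 → sum 31
13 3 14 → sum 30
3 14 -6 → sum 11
14 -6 0 → sum 8
-6 0 7 → sum 1
0 7 3 → sum 10
7 3 -4 → sum 6
3 -4 -6 → sum -7
-4 -6 13 → sum 3
-6 13 4 → sum 11
13 4 5 → sum 22
4 5 -2 → sum 7
5 -2 13 → sum 16
-2 13 13 → sum 24
13 13 10 → sum 36
13 10 -8 → sum 15
Maximum of these is 36.

36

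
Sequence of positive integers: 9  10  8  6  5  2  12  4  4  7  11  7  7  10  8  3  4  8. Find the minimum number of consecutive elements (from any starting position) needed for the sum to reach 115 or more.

add 9: running sum 9 < 115
add 10: running sum 19 < 115
add 8: running sum 27 < 115
add 6: running sum 33 < 115
add 5: running sum 38 < 115
add 2: running sum 40 < 115
add 12: running sum 52 < 115
add 4: running sum 56 < 115
add 4: running sum 60 < 115
add 7: running sum 67 < 115
add 11: running sum 78 < 115
add 7: running sum 85 < 115
add 7: running sum 92 < 115
add 10: running sum 102 < 115
add 8: running sum 110 < 115
add 3: running sum 113 < 115
end 16: [9, 10, 8, 6, 5, 2, 12, 4, 4, 7, 11, 7, 7, 10, 8, 3, 4] sum 117, len 17
end 17: [10, 8, 6, 5, 2, 12, 4, 4, 7, 11, 7, 7, 10, 8, 3, 4, 8] sum 116, len 17
Shortest qualifying length: 17.

17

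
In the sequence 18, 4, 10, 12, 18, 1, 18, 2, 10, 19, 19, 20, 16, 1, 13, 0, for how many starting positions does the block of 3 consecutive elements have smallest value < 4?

18 4 10 → min 4
4 10 12 → min 4
10 12 18 → min 10
12 18 1 → min 1  < 4 ✓
18 1 18 → min 1  < 4 ✓
1 18 2 → min 1  < 4 ✓
18 2 10 → min 2  < 4 ✓
2 10 19 → min 2  < 4 ✓
10 19 19 → min 10
19 19 20 → min 19
19 20 16 → min 16
20 16 1 → min 1  < 4 ✓
16 1 13 → min 1  < 4 ✓
1 13 0 → min 0  < 4 ✓
8 windows satisfy the condition.

8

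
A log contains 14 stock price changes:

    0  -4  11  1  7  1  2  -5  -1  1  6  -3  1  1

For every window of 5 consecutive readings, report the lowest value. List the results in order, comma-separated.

-4, -4, 1, -5, -5, -5, -5, -5, -3, -3

[0, -4, 11, 1, 7] → min -4
[-4, 11, 1, 7, 1] → min -4
[11, 1, 7, 1, 2] → min 1
[1, 7, 1, 2, -5] → min -5
[7, 1, 2, -5, -1] → min -5
[1, 2, -5, -1, 1] → min -5
[2, -5, -1, 1, 6] → min -5
[-5, -1, 1, 6, -3] → min -5
[-1, 1, 6, -3, 1] → min -3
[1, 6, -3, 1, 1] → min -3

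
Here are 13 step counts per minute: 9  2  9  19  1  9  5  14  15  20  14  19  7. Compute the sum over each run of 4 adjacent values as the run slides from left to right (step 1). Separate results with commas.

39, 31, 38, 34, 29, 43, 54, 63, 68, 60

Sliding a size-4 window across the 13 values:
[9, 2, 9, 19] → sum 39
[2, 9, 19, 1] → sum 31
[9, 19, 1, 9] → sum 38
[19, 1, 9, 5] → sum 34
[1, 9, 5, 14] → sum 29
[9, 5, 14, 15] → sum 43
[5, 14, 15, 20] → sum 54
[14, 15, 20, 14] → sum 63
[15, 20, 14, 19] → sum 68
[20, 14, 19, 7] → sum 60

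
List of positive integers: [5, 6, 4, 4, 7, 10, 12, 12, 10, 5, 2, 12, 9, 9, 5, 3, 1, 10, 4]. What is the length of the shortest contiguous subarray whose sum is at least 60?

7

add 5: running sum 5 < 60
add 6: running sum 11 < 60
add 4: running sum 15 < 60
add 4: running sum 19 < 60
add 7: running sum 26 < 60
add 10: running sum 36 < 60
add 12: running sum 48 < 60
end 7: [5, 6, 4, 4, 7, 10, 12, 12] sum 60, len 8
end 8: [6, 4, 4, 7, 10, 12, 12, 10] sum 65, len 8
end 9: [4, 7, 10, 12, 12, 10, 5] sum 60, len 7
end 10: [4, 7, 10, 12, 12, 10, 5, 2] sum 62, len 8
end 11: [10, 12, 12, 10, 5, 2, 12] sum 63, len 7
end 12: [12, 12, 10, 5, 2, 12, 9] sum 62, len 7
end 13: [12, 12, 10, 5, 2, 12, 9, 9] sum 71, len 8
end 14: [12, 10, 5, 2, 12, 9, 9, 5] sum 64, len 8
end 15: [12, 10, 5, 2, 12, 9, 9, 5, 3] sum 67, len 9
end 16: [12, 10, 5, 2, 12, 9, 9, 5, 3, 1] sum 68, len 10
end 17: [10, 5, 2, 12, 9, 9, 5, 3, 1, 10] sum 66, len 10
end 18: [5, 2, 12, 9, 9, 5, 3, 1, 10, 4] sum 60, len 10
Shortest qualifying length: 7.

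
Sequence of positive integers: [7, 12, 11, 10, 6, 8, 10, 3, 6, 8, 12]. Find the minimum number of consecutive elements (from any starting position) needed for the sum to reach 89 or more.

11

Extend right; whenever the sum reaches 89, record the length and shrink from the left:
add 7: running sum 7 < 89
add 12: running sum 19 < 89
add 11: running sum 30 < 89
add 10: running sum 40 < 89
add 6: running sum 46 < 89
add 8: running sum 54 < 89
add 10: running sum 64 < 89
add 3: running sum 67 < 89
add 6: running sum 73 < 89
add 8: running sum 81 < 89
add 12: shortest ending here [7, 12, 11, 10, 6, 8, 10, 3, 6, 8, 12] sum 93, len 11
Shortest qualifying length: 11.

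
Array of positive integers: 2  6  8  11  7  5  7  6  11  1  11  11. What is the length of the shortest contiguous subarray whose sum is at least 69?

add 2: running sum 2 < 69
add 6: running sum 8 < 69
add 8: running sum 16 < 69
add 11: running sum 27 < 69
add 7: running sum 34 < 69
add 5: running sum 39 < 69
add 7: running sum 46 < 69
add 6: running sum 52 < 69
add 11: running sum 63 < 69
add 1: running sum 64 < 69
end 10: [6, 8, 11, 7, 5, 7, 6, 11, 1, 11] sum 73, len 10
end 11: [11, 7, 5, 7, 6, 11, 1, 11, 11] sum 70, len 9
Shortest qualifying length: 9.

9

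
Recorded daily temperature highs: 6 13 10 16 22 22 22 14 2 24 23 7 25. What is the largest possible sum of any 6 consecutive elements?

Each size-6 window and its sum:
6 13 10 16 22 22 → sum 89
13 10 16 22 22 22 → sum 105
10 16 22 22 22 14 → sum 106
16 22 22 22 14 2 → sum 98
22 22 22 14 2 24 → sum 106
22 22 14 2 24 23 → sum 107
22 14 2 24 23 7 → sum 92
14 2 24 23 7 25 → sum 95
Largest of these is 107.

107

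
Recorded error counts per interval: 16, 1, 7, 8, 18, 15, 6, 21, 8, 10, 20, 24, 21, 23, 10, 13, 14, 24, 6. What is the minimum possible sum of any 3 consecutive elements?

Window sums for each of the 17 positions:
16 1 7 → sum 24
1 7 8 → sum 16
7 8 18 → sum 33
8 18 15 → sum 41
18 15 6 → sum 39
15 6 21 → sum 42
6 21 8 → sum 35
21 8 10 → sum 39
8 10 20 → sum 38
10 20 24 → sum 54
20 24 21 → sum 65
24 21 23 → sum 68
21 23 10 → sum 54
23 10 13 → sum 46
10 13 14 → sum 37
13 14 24 → sum 51
14 24 6 → sum 44
Minimum of these is 16.

16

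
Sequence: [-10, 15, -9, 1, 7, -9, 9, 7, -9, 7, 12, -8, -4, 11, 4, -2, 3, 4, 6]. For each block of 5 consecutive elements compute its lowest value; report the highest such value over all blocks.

-10 15 -9 1 7 → min -10
15 -9 1 7 -9 → min -9
-9 1 7 -9 9 → min -9
1 7 -9 9 7 → min -9
7 -9 9 7 -9 → min -9
-9 9 7 -9 7 → min -9
9 7 -9 7 12 → min -9
7 -9 7 12 -8 → min -9
-9 7 12 -8 -4 → min -9
7 12 -8 -4 11 → min -8
12 -8 -4 11 4 → min -8
-8 -4 11 4 -2 → min -8
-4 11 4 -2 3 → min -4
11 4 -2 3 4 → min -2
4 -2 3 4 6 → min -2
Highest of these is -2.

-2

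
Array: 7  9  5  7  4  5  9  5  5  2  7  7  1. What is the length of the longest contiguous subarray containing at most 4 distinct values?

add 7: window [7] (1 distinct), len 1
add 9: window [7, 9] (2 distinct), len 2
add 5: window [7, 9, 5] (3 distinct), len 3
add 7: window [7, 9, 5, 7] (3 distinct), len 4
add 4: window [7, 9, 5, 7, 4] (4 distinct), len 5
add 5: window [7, 9, 5, 7, 4, 5] (4 distinct), len 6
add 9: window [7, 9, 5, 7, 4, 5, 9] (4 distinct), len 7
add 5: window [7, 9, 5, 7, 4, 5, 9, 5] (4 distinct), len 8
add 5: window [7, 9, 5, 7, 4, 5, 9, 5, 5] (4 distinct), len 9
add 2: window [4, 5, 9, 5, 5, 2] (4 distinct), len 6
add 7: window [5, 9, 5, 5, 2, 7] (4 distinct), len 6
add 7: window [5, 9, 5, 5, 2, 7, 7] (4 distinct), len 7
add 1: window [5, 5, 2, 7, 7, 1] (4 distinct), len 6
Longest length with ≤4 distinct: 9.

9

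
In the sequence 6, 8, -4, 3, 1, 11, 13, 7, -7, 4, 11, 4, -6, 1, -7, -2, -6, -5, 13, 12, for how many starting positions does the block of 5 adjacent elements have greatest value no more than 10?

4

6 8 -4 3 1 → max 8  ≤ 10 ✓
8 -4 3 1 11 → max 11
-4 3 1 11 13 → max 13
3 1 11 13 7 → max 13
1 11 13 7 -7 → max 13
11 13 7 -7 4 → max 13
13 7 -7 4 11 → max 13
7 -7 4 11 4 → max 11
-7 4 11 4 -6 → max 11
4 11 4 -6 1 → max 11
11 4 -6 1 -7 → max 11
4 -6 1 -7 -2 → max 4  ≤ 10 ✓
-6 1 -7 -2 -6 → max 1  ≤ 10 ✓
1 -7 -2 -6 -5 → max 1  ≤ 10 ✓
-7 -2 -6 -5 13 → max 13
-2 -6 -5 13 12 → max 13
4 windows satisfy the condition.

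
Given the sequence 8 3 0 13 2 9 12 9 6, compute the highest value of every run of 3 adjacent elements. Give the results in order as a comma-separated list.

8, 13, 13, 13, 12, 12, 12

[8, 3, 0] → max 8
[3, 0, 13] → max 13
[0, 13, 2] → max 13
[13, 2, 9] → max 13
[2, 9, 12] → max 12
[9, 12, 9] → max 12
[12, 9, 6] → max 12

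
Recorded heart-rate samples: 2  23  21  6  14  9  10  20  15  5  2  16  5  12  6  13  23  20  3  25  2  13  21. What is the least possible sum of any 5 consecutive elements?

2 23 21 6 14 → sum 66
23 21 6 14 9 → sum 73
21 6 14 9 10 → sum 60
6 14 9 10 20 → sum 59
14 9 10 20 15 → sum 68
9 10 20 15 5 → sum 59
10 20 15 5 2 → sum 52
20 15 5 2 16 → sum 58
15 5 2 16 5 → sum 43
5 2 16 5 12 → sum 40
2 16 5 12 6 → sum 41
16 5 12 6 13 → sum 52
5 12 6 13 23 → sum 59
12 6 13 23 20 → sum 74
6 13 23 20 3 → sum 65
13 23 20 3 25 → sum 84
23 20 3 25 2 → sum 73
20 3 25 2 13 → sum 63
3 25 2 13 21 → sum 64
Least of these is 40.

40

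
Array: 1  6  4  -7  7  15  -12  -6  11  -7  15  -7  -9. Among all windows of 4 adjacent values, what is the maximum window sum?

19

[1, 6, 4, -7] → sum 4
[6, 4, -7, 7] → sum 10
[4, -7, 7, 15] → sum 19
[-7, 7, 15, -12] → sum 3
[7, 15, -12, -6] → sum 4
[15, -12, -6, 11] → sum 8
[-12, -6, 11, -7] → sum -14
[-6, 11, -7, 15] → sum 13
[11, -7, 15, -7] → sum 12
[-7, 15, -7, -9] → sum -8
Maximum of these is 19.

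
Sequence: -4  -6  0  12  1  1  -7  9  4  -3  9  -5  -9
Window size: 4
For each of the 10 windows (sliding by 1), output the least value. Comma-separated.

-6, -6, 0, -7, -7, -7, -7, -3, -5, -9

-4 -6 0 12 → min -6
-6 0 12 1 → min -6
0 12 1 1 → min 0
12 1 1 -7 → min -7
1 1 -7 9 → min -7
1 -7 9 4 → min -7
-7 9 4 -3 → min -7
9 4 -3 9 → min -3
4 -3 9 -5 → min -5
-3 9 -5 -9 → min -9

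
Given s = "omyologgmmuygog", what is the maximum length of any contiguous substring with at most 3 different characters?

5

Extend right; when distinct count exceeds 3, shrink from the left:
[o] 1 distinct, len 1
[o, m] 2 distinct, len 2
[o, m, y] 3 distinct, len 3
[o, m, y, o] 3 distinct, len 4
[y, o, l] 3 distinct, len 3
[y, o, l, o] 3 distinct, len 4
[o, l, o, g] 3 distinct, len 4
[o, l, o, g, g] 3 distinct, len 5
[o, g, g, m] 3 distinct, len 4
[o, g, g, m, m] 3 distinct, len 5
[g, g, m, m, u] 3 distinct, len 5
[m, m, u, y] 3 distinct, len 4
[u, y, g] 3 distinct, len 3
[y, g, o] 3 distinct, len 3
[y, g, o, g] 3 distinct, len 4
Longest length with ≤3 distinct: 5.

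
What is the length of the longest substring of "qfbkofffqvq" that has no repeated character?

[q] len 1
[q, f] len 2
[q, f, b] len 3
[q, f, b, k] len 4
[q, f, b, k, o] len 5
[b, k, o, f] len 4
[f] len 1
[f] len 1
[f, q] len 2
[f, q, v] len 3
[v, q] len 2
Longest all-distinct length: 5.

5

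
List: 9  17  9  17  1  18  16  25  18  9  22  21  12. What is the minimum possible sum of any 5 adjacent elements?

Window sums for each of the 9 positions:
[9, 17, 9, 17, 1] → sum 53
[17, 9, 17, 1, 18] → sum 62
[9, 17, 1, 18, 16] → sum 61
[17, 1, 18, 16, 25] → sum 77
[1, 18, 16, 25, 18] → sum 78
[18, 16, 25, 18, 9] → sum 86
[16, 25, 18, 9, 22] → sum 90
[25, 18, 9, 22, 21] → sum 95
[18, 9, 22, 21, 12] → sum 82
Minimum of these is 53.

53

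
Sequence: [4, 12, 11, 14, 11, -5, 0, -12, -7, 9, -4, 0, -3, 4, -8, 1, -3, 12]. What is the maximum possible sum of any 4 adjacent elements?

Window sums for each of the 15 positions:
(4, 12, 11, 14) → sum 41
(12, 11, 14, 11) → sum 48
(11, 14, 11, -5) → sum 31
(14, 11, -5, 0) → sum 20
(11, -5, 0, -12) → sum -6
(-5, 0, -12, -7) → sum -24
(0, -12, -7, 9) → sum -10
(-12, -7, 9, -4) → sum -14
(-7, 9, -4, 0) → sum -2
(9, -4, 0, -3) → sum 2
(-4, 0, -3, 4) → sum -3
(0, -3, 4, -8) → sum -7
(-3, 4, -8, 1) → sum -6
(4, -8, 1, -3) → sum -6
(-8, 1, -3, 12) → sum 2
Maximum of these is 48.

48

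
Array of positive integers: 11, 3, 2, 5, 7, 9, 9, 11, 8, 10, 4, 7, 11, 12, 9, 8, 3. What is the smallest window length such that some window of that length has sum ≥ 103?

12

Extend right; whenever the sum reaches 103, record the length and shrink from the left:
add 11: running sum 11 < 103
add 3: running sum 14 < 103
add 2: running sum 16 < 103
add 5: running sum 21 < 103
add 7: running sum 28 < 103
add 9: running sum 37 < 103
add 9: running sum 46 < 103
add 11: running sum 57 < 103
add 8: running sum 65 < 103
add 10: running sum 75 < 103
add 4: running sum 79 < 103
add 7: running sum 86 < 103
add 11: running sum 97 < 103
end 13: [11, 3, 2, 5, 7, 9, 9, 11, 8, 10, 4, 7, 11, 12] sum 109, len 14
end 14: [2, 5, 7, 9, 9, 11, 8, 10, 4, 7, 11, 12, 9] sum 104, len 13
end 15: [7, 9, 9, 11, 8, 10, 4, 7, 11, 12, 9, 8] sum 105, len 12
end 16: [7, 9, 9, 11, 8, 10, 4, 7, 11, 12, 9, 8, 3] sum 108, len 13
Shortest qualifying length: 12.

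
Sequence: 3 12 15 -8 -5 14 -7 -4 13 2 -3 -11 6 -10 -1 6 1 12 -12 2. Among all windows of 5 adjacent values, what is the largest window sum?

[3, 12, 15, -8, -5] → sum 17
[12, 15, -8, -5, 14] → sum 28
[15, -8, -5, 14, -7] → sum 9
[-8, -5, 14, -7, -4] → sum -10
[-5, 14, -7, -4, 13] → sum 11
[14, -7, -4, 13, 2] → sum 18
[-7, -4, 13, 2, -3] → sum 1
[-4, 13, 2, -3, -11] → sum -3
[13, 2, -3, -11, 6] → sum 7
[2, -3, -11, 6, -10] → sum -16
[-3, -11, 6, -10, -1] → sum -19
[-11, 6, -10, -1, 6] → sum -10
[6, -10, -1, 6, 1] → sum 2
[-10, -1, 6, 1, 12] → sum 8
[-1, 6, 1, 12, -12] → sum 6
[6, 1, 12, -12, 2] → sum 9
Largest of these is 28.

28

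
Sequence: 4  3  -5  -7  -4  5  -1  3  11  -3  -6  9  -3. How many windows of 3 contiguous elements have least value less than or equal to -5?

4 3 -5 → min -5  ≤ -5 ✓
3 -5 -7 → min -7  ≤ -5 ✓
-5 -7 -4 → min -7  ≤ -5 ✓
-7 -4 5 → min -7  ≤ -5 ✓
-4 5 -1 → min -4
5 -1 3 → min -1
-1 3 11 → min -1
3 11 -3 → min -3
11 -3 -6 → min -6  ≤ -5 ✓
-3 -6 9 → min -6  ≤ -5 ✓
-6 9 -3 → min -6  ≤ -5 ✓
7 windows satisfy the condition.

7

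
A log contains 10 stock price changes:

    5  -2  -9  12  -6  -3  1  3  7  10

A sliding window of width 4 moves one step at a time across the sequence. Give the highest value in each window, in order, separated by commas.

12, 12, 12, 12, 3, 7, 10

Sliding a size-4 window across the 10 values:
5 -2 -9 12 → max 12
-2 -9 12 -6 → max 12
-9 12 -6 -3 → max 12
12 -6 -3 1 → max 12
-6 -3 1 3 → max 3
-3 1 3 7 → max 7
1 3 7 10 → max 10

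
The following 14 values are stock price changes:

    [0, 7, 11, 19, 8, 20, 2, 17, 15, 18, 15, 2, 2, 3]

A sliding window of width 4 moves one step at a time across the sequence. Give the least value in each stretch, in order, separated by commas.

[0, 7, 11, 19] → min 0
[7, 11, 19, 8] → min 7
[11, 19, 8, 20] → min 8
[19, 8, 20, 2] → min 2
[8, 20, 2, 17] → min 2
[20, 2, 17, 15] → min 2
[2, 17, 15, 18] → min 2
[17, 15, 18, 15] → min 15
[15, 18, 15, 2] → min 2
[18, 15, 2, 2] → min 2
[15, 2, 2, 3] → min 2

0, 7, 8, 2, 2, 2, 2, 15, 2, 2, 2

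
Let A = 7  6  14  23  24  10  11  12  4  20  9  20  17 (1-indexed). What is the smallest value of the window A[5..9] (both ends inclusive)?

Elements at indices 5..9: 24, 10, 11, 12, 4
min(24, 10, 11, 12, 4) = 4

4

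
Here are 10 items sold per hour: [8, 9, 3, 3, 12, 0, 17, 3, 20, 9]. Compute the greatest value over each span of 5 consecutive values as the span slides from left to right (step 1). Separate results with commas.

12, 12, 17, 17, 20, 20

8 9 3 3 12 → max 12
9 3 3 12 0 → max 12
3 3 12 0 17 → max 17
3 12 0 17 3 → max 17
12 0 17 3 20 → max 20
0 17 3 20 9 → max 20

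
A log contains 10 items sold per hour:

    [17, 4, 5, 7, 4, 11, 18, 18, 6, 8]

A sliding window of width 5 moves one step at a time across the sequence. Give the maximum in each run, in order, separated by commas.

17, 11, 18, 18, 18, 18

17 4 5 7 4 → max 17
4 5 7 4 11 → max 11
5 7 4 11 18 → max 18
7 4 11 18 18 → max 18
4 11 18 18 6 → max 18
11 18 18 6 8 → max 18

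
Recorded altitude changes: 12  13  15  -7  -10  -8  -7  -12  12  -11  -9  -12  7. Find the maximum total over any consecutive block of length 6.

15

[12, 13, 15, -7, -10, -8] → sum 15
[13, 15, -7, -10, -8, -7] → sum -4
[15, -7, -10, -8, -7, -12] → sum -29
[-7, -10, -8, -7, -12, 12] → sum -32
[-10, -8, -7, -12, 12, -11] → sum -36
[-8, -7, -12, 12, -11, -9] → sum -35
[-7, -12, 12, -11, -9, -12] → sum -39
[-12, 12, -11, -9, -12, 7] → sum -25
Maximum of these is 15.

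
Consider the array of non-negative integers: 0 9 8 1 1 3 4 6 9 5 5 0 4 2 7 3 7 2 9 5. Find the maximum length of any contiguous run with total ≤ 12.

Extend to the right; shrink from the left whenever the sum exceeds 12:
[0] sum 0 len 1
[0, 9] sum 9 len 2
[8] sum 8 len 1
[8, 1] sum 9 len 2
[8, 1, 1] sum 10 len 3
[1, 1, 3] sum 5 len 3
[1, 1, 3, 4] sum 9 len 4
[4, 6] sum 10 len 2
[9] sum 9 len 1
[5] sum 5 len 1
[5, 5] sum 10 len 2
[5, 5, 0] sum 10 len 3
[5, 0, 4] sum 9 len 3
[5, 0, 4, 2] sum 11 len 4
[2, 7] sum 9 len 2
[2, 7, 3] sum 12 len 3
[3, 7] sum 10 len 2
[3, 7, 2] sum 12 len 3
[2, 9] sum 11 len 2
[5] sum 5 len 1
Longest length seen: 4.

4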